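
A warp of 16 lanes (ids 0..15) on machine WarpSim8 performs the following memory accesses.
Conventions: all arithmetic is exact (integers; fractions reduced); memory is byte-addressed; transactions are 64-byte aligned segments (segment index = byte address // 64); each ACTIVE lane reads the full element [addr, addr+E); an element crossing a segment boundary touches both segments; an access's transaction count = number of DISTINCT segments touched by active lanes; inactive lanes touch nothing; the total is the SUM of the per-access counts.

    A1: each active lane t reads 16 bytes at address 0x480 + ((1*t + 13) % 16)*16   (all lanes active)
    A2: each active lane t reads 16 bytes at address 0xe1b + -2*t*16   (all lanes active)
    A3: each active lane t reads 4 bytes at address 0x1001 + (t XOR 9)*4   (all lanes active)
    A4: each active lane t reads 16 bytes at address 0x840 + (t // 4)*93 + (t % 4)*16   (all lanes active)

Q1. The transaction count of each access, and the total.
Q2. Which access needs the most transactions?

A1: 4 transactions
A2: 9 transactions
A3: 2 transactions
A4: 6 transactions

Answer: 4,9,2,6; total 21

Answer: A2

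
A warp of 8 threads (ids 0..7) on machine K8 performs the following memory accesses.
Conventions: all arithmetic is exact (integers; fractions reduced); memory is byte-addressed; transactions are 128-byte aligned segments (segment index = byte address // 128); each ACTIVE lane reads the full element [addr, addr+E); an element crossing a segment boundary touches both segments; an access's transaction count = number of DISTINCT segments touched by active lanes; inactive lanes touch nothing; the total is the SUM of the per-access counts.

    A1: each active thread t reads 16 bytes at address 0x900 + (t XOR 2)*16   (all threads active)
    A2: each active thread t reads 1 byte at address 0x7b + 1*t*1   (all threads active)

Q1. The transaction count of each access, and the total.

A1: 1 transaction
A2: 2 transactions

Answer: 1,2; total 3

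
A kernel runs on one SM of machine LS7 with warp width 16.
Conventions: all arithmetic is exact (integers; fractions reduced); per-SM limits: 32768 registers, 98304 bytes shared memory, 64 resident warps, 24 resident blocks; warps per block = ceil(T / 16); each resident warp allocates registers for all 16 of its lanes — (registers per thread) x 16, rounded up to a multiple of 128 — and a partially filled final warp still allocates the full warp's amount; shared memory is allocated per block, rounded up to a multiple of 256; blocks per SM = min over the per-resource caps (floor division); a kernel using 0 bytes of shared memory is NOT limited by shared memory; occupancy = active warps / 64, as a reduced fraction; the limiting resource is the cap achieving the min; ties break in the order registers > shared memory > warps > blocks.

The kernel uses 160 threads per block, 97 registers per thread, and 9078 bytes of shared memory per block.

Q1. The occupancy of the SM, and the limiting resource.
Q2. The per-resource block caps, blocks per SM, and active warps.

Answer: occupancy 5/32, limited by registers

registers: 1 block
shared memory: 10 blocks
warps: 6 blocks
blocks: 24 blocks

Answer: 1 block, 10 active warps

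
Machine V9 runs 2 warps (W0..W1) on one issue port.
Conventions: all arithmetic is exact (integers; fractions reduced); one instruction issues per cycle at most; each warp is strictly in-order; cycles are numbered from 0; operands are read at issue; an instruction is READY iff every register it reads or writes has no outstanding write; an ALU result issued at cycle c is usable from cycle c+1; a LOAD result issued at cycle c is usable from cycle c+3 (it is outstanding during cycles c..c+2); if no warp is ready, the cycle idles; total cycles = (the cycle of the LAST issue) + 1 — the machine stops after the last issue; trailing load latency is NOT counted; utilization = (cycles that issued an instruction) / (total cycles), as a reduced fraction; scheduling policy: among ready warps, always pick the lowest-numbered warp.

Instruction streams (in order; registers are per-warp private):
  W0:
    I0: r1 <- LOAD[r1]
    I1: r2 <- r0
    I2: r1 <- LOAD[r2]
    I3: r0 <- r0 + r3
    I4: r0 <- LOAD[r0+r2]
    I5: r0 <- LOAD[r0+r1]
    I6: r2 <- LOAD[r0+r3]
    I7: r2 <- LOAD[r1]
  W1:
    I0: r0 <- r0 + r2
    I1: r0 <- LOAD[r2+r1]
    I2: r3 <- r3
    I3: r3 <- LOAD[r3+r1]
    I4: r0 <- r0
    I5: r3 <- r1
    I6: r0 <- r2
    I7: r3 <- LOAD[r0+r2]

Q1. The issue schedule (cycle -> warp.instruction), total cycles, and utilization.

cycle 0: W0.I0
cycle 1: W0.I1
cycle 2: W1.I0
cycle 3: W0.I2
cycle 4: W0.I3
cycle 5: W0.I4
cycle 6: W1.I1
cycle 7: W1.I2
cycle 8: W0.I5
cycle 9: W1.I3
cycle 10: W1.I4
cycle 11: W0.I6
cycle 12: W1.I5
cycle 13: W1.I6
cycle 14: W0.I7
cycle 15: W1.I7

Answer: 16 cycles, utilization 1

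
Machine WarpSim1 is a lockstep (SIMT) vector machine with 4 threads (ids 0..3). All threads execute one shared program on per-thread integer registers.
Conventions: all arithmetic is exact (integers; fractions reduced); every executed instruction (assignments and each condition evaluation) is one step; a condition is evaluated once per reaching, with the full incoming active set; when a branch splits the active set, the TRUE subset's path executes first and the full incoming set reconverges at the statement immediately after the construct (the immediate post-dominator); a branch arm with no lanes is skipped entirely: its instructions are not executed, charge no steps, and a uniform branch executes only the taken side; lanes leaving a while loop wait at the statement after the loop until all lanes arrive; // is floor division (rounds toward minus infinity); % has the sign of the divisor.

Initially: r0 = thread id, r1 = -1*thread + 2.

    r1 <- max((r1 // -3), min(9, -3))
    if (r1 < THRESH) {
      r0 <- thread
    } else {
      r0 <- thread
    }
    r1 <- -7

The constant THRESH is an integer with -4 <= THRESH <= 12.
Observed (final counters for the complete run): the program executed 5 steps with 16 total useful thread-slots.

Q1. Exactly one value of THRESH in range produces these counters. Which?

Answer: THRESH = 0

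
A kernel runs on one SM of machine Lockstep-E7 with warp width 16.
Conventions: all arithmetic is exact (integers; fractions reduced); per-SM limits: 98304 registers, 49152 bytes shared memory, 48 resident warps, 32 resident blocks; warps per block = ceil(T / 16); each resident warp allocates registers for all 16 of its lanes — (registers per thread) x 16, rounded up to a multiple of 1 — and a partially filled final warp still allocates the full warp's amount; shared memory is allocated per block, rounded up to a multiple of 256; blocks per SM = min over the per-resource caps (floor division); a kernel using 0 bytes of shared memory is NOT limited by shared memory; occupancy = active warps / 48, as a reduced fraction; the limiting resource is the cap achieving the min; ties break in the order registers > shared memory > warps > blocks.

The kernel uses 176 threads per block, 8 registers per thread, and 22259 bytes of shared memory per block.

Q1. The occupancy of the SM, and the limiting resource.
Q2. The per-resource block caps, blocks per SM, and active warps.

Answer: occupancy 11/24, limited by shared memory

registers: 69 blocks
shared memory: 2 blocks
warps: 4 blocks
blocks: 32 blocks

Answer: 2 blocks, 22 active warps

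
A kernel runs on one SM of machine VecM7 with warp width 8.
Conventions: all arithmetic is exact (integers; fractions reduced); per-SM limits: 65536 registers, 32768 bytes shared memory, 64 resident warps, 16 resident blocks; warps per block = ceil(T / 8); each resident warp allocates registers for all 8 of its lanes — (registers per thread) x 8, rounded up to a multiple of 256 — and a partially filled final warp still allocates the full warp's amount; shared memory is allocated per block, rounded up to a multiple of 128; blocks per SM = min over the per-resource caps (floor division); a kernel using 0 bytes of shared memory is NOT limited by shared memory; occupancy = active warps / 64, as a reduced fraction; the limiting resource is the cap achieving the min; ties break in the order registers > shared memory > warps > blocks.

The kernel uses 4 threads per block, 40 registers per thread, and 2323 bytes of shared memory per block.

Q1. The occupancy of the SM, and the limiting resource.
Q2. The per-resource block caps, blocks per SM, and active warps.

Answer: occupancy 13/64, limited by shared memory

registers: 128 blocks
shared memory: 13 blocks
warps: 64 blocks
blocks: 16 blocks

Answer: 13 blocks, 13 active warps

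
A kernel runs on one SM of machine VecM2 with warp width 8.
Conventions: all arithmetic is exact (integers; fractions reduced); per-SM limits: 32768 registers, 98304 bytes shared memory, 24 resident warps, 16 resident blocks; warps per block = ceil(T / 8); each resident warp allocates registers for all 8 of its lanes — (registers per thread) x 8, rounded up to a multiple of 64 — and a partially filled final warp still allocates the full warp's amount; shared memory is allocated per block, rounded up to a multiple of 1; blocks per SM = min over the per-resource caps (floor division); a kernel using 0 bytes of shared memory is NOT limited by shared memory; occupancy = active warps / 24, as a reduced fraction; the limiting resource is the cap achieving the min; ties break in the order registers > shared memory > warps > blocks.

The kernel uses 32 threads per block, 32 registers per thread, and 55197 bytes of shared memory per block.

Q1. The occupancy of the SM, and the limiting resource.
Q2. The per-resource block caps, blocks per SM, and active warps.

Answer: occupancy 1/6, limited by shared memory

registers: 32 blocks
shared memory: 1 block
warps: 6 blocks
blocks: 16 blocks

Answer: 1 block, 4 active warps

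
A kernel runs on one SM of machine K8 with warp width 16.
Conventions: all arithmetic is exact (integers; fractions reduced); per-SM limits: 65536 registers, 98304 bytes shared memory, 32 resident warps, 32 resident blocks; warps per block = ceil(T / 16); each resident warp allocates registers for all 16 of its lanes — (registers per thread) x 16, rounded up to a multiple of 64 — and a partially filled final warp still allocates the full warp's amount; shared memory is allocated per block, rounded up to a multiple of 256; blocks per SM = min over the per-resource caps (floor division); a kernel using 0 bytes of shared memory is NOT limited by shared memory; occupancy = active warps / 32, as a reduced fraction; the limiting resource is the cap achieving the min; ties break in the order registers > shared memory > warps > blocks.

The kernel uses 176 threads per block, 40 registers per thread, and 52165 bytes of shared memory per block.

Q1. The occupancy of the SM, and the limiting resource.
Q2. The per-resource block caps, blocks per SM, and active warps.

Answer: occupancy 11/32, limited by shared memory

registers: 9 blocks
shared memory: 1 block
warps: 2 blocks
blocks: 32 blocks

Answer: 1 block, 11 active warps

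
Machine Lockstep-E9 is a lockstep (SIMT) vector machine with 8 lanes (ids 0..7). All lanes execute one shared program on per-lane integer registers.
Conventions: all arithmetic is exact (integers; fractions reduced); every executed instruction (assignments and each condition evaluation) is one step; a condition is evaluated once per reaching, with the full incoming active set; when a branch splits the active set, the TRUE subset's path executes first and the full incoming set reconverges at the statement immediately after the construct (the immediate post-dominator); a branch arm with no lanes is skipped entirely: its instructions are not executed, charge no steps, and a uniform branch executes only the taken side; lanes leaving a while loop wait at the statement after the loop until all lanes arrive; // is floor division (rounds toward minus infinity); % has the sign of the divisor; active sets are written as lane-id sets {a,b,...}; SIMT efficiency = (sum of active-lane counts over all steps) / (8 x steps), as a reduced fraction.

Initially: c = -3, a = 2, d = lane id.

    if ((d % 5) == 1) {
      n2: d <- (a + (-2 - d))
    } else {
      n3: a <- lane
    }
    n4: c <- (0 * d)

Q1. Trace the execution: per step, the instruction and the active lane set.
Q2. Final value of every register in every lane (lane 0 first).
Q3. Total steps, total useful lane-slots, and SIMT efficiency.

step 0: eval ((d % 5) == 1)          {0,1,2,3,4,5,6,7}
step 1: d <- (a + (-2 - d))          {1,6}
step 2: a <- lane                    {0,2,3,4,5,7}
step 3: c <- (0 * d)                 {0,1,2,3,4,5,6,7}

Answer: 4 steps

c: 0,0,0,0,0,0,0,0
a: 0,2,2,3,4,5,2,7
d: 0,-1,2,3,4,5,-6,7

steps = 4; useful = 24; efficiency = 24/32 = 3/4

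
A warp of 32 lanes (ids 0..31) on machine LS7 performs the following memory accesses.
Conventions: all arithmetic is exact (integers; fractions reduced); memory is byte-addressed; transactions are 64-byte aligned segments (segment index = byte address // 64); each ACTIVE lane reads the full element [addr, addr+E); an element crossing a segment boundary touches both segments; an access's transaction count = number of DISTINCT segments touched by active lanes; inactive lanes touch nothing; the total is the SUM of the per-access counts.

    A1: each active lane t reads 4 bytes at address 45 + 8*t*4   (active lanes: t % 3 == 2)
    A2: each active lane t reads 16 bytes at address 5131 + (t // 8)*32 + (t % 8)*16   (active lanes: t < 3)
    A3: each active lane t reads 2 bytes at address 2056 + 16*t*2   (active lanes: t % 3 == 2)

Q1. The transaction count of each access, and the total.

A1: 10 transactions
A2: 1 transaction
A3: 10 transactions

Answer: 10,1,10; total 21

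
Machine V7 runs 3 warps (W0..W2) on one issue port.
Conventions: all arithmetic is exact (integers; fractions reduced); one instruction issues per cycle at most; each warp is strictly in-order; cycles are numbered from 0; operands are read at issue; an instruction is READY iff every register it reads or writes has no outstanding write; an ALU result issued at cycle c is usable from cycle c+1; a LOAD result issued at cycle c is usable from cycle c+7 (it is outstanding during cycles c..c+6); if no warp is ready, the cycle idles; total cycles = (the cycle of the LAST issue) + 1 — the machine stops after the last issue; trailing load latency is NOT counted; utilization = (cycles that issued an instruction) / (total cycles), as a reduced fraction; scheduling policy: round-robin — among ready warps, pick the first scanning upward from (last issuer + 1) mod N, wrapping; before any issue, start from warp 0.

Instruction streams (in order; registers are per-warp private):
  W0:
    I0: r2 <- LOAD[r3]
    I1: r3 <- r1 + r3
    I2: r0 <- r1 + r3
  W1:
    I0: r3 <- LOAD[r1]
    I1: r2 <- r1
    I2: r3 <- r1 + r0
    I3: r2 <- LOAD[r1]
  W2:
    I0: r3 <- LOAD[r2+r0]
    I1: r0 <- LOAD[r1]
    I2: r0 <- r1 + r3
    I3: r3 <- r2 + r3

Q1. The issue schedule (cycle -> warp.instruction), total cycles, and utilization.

cycle 0: W0.I0
cycle 1: W1.I0
cycle 2: W2.I0
cycle 3: W0.I1
cycle 4: W1.I1
cycle 5: W2.I1
cycle 6: W0.I2
cycle 7: idle
cycle 8: W1.I2
cycle 9: W1.I3
cycle 10: idle
cycle 11: idle
cycle 12: W2.I2
cycle 13: W2.I3

Answer: 14 cycles, utilization 11/14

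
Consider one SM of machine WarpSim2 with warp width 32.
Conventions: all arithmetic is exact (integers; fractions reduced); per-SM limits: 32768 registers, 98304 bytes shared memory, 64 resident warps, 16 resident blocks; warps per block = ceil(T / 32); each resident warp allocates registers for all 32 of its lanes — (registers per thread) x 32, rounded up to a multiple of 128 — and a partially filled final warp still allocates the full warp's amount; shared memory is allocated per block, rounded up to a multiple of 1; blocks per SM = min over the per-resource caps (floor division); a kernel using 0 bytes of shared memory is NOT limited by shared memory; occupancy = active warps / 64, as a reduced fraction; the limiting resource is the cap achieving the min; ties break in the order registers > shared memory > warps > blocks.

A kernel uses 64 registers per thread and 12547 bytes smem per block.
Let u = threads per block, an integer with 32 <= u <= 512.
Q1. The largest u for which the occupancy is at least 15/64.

Answer: u = 512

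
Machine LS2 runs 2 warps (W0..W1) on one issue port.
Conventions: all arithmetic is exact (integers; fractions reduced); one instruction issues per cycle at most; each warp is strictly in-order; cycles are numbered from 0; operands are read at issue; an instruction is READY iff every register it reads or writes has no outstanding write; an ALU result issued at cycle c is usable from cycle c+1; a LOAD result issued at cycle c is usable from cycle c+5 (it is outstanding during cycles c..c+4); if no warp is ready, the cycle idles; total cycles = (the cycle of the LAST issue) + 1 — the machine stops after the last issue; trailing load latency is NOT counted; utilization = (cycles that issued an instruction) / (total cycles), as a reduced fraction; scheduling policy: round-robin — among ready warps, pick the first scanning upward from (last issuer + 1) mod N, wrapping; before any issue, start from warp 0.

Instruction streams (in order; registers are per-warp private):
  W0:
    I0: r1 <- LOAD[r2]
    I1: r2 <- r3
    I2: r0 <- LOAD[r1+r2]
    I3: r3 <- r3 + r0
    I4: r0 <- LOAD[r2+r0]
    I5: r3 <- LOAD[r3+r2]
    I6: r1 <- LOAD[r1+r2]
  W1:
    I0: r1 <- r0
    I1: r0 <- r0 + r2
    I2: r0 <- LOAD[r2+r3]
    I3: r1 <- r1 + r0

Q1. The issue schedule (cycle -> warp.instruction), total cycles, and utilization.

cycle 0: W0.I0
cycle 1: W1.I0
cycle 2: W0.I1
cycle 3: W1.I1
cycle 4: W1.I2
cycle 5: W0.I2
cycle 6: idle
cycle 7: idle
cycle 8: idle
cycle 9: W1.I3
cycle 10: W0.I3
cycle 11: W0.I4
cycle 12: W0.I5
cycle 13: W0.I6

Answer: 14 cycles, utilization 11/14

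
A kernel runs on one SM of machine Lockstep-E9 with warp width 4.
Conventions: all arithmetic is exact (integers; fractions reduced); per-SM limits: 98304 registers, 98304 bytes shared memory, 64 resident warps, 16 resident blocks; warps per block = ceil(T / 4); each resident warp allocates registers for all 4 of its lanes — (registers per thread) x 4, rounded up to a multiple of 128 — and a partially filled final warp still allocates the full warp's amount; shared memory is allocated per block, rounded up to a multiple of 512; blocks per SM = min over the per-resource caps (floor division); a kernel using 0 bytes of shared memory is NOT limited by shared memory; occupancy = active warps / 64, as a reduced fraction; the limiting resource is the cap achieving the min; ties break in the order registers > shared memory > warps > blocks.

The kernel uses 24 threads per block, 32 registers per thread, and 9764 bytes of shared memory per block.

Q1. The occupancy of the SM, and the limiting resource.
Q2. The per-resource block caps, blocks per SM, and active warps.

Answer: occupancy 27/32, limited by shared memory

registers: 128 blocks
shared memory: 9 blocks
warps: 10 blocks
blocks: 16 blocks

Answer: 9 blocks, 54 active warps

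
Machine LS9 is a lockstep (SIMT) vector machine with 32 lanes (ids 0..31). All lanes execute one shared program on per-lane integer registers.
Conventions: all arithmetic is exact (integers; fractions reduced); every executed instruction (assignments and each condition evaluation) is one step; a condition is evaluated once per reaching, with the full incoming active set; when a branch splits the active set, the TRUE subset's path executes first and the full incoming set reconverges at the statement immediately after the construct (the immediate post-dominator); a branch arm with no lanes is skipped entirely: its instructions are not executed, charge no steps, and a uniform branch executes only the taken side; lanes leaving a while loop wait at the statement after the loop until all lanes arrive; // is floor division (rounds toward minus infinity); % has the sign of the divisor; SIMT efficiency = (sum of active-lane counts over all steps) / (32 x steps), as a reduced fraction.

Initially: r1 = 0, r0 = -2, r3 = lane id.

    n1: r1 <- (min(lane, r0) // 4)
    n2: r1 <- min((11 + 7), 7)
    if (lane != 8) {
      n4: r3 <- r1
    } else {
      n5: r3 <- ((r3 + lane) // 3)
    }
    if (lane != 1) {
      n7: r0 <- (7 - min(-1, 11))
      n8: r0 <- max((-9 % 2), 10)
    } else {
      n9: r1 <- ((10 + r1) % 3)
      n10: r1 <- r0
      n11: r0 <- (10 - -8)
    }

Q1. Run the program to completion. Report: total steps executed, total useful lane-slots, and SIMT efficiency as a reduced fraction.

Answer: 11 steps, 225 useful, 225/352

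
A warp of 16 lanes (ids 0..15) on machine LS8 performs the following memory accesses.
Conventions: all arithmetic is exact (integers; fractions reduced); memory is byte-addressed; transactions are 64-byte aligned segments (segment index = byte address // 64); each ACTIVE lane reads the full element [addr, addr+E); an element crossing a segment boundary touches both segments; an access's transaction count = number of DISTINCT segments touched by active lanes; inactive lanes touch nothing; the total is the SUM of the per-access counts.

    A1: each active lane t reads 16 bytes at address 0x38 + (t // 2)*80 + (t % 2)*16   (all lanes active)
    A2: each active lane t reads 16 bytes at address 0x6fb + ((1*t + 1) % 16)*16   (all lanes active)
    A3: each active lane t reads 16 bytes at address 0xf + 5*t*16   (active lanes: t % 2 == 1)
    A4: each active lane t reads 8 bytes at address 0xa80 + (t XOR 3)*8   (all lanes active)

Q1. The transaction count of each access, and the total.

A1: 11 transactions
A2: 5 transactions
A3: 12 transactions
A4: 2 transactions

Answer: 11,5,12,2; total 30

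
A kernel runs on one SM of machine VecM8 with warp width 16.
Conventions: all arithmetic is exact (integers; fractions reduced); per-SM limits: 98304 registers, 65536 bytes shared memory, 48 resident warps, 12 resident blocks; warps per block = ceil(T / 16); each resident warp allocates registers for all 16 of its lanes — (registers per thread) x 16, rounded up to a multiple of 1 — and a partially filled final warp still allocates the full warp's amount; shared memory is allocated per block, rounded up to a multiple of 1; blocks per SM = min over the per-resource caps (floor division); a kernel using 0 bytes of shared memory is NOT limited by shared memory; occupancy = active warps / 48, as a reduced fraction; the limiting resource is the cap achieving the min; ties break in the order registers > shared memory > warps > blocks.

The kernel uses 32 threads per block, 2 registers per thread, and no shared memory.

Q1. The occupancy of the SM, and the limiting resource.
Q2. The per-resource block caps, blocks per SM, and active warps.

Answer: occupancy 1/2, limited by blocks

registers: 1536 blocks
shared memory: no limit (kernel uses none)
warps: 24 blocks
blocks: 12 blocks

Answer: 12 blocks, 24 active warps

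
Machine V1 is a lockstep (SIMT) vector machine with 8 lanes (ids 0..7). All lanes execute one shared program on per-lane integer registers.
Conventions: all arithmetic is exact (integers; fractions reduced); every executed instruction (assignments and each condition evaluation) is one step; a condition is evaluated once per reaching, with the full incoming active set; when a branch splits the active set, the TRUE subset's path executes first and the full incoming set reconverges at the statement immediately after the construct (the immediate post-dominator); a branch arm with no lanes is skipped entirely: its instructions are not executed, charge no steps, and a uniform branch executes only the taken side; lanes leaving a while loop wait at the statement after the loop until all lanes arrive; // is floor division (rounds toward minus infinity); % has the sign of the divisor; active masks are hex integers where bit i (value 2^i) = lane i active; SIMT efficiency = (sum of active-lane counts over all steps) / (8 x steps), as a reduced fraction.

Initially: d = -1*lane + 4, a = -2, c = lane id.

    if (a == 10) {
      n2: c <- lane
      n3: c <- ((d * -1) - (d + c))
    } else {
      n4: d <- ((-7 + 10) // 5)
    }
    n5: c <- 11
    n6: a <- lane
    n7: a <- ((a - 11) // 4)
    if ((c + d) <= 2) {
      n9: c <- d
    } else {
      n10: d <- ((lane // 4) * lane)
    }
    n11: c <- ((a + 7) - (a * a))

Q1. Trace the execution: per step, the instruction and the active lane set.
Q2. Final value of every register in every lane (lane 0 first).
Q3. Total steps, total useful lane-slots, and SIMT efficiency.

step 0: eval (a == 10)               0xff
step 1: d <- ((-7 + 10) // 5)        0xff
step 2: c <- 11                      0xff
step 3: a <- lane                    0xff
step 4: a <- ((a - 11) // 4)         0xff
step 5: eval ((c + d) <= 2)          0xff
step 6: d <- ((lane // 4) * lane)    0xff
step 7: c <- ((a + 7) - (a * a))     0xff

Answer: 8 steps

d: 0,0,0,0,4,5,6,7
a: -3,-3,-3,-2,-2,-2,-2,-1
c: -5,-5,-5,1,1,1,1,5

steps = 8; useful = 64; efficiency = 64/64 = 1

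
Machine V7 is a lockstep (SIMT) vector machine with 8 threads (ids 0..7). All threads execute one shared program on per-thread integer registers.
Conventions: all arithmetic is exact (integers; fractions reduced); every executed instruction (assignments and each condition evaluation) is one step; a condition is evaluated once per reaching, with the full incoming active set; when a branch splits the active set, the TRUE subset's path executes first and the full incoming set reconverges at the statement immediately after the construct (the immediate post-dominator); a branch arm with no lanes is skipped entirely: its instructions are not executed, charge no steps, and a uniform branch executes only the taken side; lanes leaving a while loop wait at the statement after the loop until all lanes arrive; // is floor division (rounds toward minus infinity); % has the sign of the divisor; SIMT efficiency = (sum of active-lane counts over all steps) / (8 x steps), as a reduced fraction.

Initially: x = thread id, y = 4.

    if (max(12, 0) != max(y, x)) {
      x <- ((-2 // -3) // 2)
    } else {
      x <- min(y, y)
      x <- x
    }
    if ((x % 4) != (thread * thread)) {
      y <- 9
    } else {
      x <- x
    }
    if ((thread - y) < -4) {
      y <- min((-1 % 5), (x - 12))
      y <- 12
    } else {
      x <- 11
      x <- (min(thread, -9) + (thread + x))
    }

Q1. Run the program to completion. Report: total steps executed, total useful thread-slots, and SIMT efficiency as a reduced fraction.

Answer: 10 steps, 56 useful, 7/10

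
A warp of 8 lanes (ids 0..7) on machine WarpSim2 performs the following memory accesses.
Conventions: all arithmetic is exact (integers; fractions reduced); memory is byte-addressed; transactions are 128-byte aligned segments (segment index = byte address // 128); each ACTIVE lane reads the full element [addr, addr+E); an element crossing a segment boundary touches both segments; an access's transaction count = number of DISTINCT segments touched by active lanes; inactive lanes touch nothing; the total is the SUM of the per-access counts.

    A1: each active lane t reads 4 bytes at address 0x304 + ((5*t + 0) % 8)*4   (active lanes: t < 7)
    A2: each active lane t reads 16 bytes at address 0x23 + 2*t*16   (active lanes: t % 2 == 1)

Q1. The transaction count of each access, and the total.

A1: 1 transaction
A2: 3 transactions

Answer: 1,3; total 4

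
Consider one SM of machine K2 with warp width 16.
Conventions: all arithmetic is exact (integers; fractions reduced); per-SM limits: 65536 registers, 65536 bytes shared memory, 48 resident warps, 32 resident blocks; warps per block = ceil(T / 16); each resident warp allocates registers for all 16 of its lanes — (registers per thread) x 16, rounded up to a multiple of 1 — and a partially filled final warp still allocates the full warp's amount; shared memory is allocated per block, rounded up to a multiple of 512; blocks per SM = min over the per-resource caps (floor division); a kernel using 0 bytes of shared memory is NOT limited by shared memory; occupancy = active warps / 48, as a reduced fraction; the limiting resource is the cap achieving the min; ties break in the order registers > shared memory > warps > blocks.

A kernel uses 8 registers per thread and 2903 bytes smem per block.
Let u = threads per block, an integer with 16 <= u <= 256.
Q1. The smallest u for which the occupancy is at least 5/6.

Answer: u = 17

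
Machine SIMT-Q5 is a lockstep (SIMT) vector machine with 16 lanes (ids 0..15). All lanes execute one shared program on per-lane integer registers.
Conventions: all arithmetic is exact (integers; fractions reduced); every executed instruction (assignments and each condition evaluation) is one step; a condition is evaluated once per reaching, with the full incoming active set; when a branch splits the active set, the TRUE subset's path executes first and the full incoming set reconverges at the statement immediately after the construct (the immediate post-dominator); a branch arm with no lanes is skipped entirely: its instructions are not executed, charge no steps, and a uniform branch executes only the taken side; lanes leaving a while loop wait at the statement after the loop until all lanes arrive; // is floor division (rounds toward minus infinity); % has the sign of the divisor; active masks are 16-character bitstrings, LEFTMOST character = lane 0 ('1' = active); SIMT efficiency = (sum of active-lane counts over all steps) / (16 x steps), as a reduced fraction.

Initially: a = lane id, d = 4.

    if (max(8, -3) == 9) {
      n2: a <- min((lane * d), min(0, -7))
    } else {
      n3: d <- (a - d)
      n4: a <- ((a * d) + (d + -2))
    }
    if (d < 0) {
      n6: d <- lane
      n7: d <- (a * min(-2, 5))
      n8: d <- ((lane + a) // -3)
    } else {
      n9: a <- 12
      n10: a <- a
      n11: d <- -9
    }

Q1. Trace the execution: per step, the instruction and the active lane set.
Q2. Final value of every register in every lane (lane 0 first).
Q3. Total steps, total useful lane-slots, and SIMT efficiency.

step 0: eval (max(8, -3) == 9)       1111111111111111
step 1: d <- (a - d)                 1111111111111111
step 2: a <- ((a * d) + (d + -2))    1111111111111111
step 3: eval (d < 0)                 1111111111111111
step 4: d <- lane                    1111000000000000
step 5: d <- (a * min(-2, 5))        1111000000000000
step 6: d <- ((lane + a) // -3)      1111000000000000
step 7: a <- 12                      0000111111111111
step 8: a <- a                       0000111111111111
step 9: d <- -9                      0000111111111111

Answer: 10 steps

a: -6,-8,-8,-6,12,12,12,12,12,12,12,12,12,12,12,12
d: 2,2,2,1,-9,-9,-9,-9,-9,-9,-9,-9,-9,-9,-9,-9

steps = 10; useful = 112; efficiency = 112/160 = 7/10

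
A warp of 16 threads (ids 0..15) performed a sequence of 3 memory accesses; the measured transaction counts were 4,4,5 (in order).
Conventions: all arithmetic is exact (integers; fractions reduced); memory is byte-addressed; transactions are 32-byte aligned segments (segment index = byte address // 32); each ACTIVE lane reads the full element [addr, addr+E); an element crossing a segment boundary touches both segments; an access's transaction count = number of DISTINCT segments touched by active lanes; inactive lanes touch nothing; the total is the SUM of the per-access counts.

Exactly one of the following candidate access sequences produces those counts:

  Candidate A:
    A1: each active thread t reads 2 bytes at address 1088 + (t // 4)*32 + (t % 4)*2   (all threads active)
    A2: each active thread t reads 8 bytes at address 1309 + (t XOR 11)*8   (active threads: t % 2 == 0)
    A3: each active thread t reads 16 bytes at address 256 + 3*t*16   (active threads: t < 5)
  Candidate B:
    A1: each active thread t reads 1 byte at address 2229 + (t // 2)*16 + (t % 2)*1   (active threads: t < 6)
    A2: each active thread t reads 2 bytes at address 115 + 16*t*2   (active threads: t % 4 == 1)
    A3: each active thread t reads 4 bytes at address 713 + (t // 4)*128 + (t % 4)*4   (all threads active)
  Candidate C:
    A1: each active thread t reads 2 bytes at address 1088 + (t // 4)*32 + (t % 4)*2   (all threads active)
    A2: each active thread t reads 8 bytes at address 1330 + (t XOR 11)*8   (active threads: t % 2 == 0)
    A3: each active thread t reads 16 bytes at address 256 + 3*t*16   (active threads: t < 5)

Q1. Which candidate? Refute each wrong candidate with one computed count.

B: A1 gives 2 transactions, not 4
C: A2 gives 5 transactions, not 4
A: all counts match (4,4,5)

Answer: A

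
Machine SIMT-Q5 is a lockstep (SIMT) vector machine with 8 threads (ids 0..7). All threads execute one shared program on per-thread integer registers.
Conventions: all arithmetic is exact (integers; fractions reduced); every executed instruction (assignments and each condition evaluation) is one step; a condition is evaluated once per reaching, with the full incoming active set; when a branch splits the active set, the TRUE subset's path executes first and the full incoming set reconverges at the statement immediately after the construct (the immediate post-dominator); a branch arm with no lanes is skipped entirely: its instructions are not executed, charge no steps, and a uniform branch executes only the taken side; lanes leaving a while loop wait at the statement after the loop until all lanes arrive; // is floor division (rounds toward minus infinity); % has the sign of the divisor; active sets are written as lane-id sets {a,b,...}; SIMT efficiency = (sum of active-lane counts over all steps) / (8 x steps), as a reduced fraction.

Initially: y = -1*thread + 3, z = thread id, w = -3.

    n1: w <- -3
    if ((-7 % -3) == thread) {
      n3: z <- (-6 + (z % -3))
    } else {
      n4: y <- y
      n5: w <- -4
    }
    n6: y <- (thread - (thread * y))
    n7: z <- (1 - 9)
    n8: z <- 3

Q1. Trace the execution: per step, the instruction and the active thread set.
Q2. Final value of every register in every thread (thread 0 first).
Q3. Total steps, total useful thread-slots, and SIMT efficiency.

step 0: w <- -3                      {0,1,2,3,4,5,6,7}
step 1: eval ((-7 % -3) == thread)   {0,1,2,3,4,5,6,7}
step 2: y <- y                       {0,1,2,3,4,5,6,7}
step 3: w <- -4                      {0,1,2,3,4,5,6,7}
step 4: y <- (thread - (thread * y)) {0,1,2,3,4,5,6,7}
step 5: z <- (1 - 9)                 {0,1,2,3,4,5,6,7}
step 6: z <- 3                       {0,1,2,3,4,5,6,7}

Answer: 7 steps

y: 0,-1,0,3,8,15,24,35
z: 3,3,3,3,3,3,3,3
w: -4,-4,-4,-4,-4,-4,-4,-4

steps = 7; useful = 56; efficiency = 56/56 = 1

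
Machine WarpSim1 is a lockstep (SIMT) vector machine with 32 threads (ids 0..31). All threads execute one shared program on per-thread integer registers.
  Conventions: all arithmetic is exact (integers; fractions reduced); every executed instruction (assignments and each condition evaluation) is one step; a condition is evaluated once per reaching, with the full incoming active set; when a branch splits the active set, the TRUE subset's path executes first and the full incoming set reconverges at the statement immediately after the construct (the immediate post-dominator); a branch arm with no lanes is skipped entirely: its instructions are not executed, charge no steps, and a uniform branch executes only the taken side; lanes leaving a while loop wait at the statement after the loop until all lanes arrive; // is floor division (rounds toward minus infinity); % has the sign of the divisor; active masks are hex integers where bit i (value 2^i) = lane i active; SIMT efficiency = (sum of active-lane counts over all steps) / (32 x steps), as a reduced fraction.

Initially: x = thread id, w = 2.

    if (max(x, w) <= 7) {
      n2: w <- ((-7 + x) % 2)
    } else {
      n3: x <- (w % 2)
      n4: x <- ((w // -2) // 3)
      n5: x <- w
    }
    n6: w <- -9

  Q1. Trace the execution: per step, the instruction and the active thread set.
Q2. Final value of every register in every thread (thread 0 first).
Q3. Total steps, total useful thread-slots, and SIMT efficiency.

step 0: eval (max(x, w) <= 7)        0xffffffff
step 1: w <- ((-7 + x) % 2)          0x000000ff
step 2: x <- (w % 2)                 0xffffff00
step 3: x <- ((w // -2) // 3)        0xffffff00
step 4: x <- w                       0xffffff00
step 5: w <- -9                      0xffffffff

Answer: 6 steps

x: 0,1,2,3,4,5,6,7,2,2,2,2,2,2,2,2,2,2,2,2,2,2,2,2,2,2,2,2,2,2,2,2
w: -9,-9,-9,-9,-9,-9,-9,-9,-9,-9,-9,-9,-9,-9,-9,-9,-9,-9,-9,-9,-9,-9,-9,-9,-9,-9,-9,-9,-9,-9,-9,-9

steps = 6; useful = 144; efficiency = 144/192 = 3/4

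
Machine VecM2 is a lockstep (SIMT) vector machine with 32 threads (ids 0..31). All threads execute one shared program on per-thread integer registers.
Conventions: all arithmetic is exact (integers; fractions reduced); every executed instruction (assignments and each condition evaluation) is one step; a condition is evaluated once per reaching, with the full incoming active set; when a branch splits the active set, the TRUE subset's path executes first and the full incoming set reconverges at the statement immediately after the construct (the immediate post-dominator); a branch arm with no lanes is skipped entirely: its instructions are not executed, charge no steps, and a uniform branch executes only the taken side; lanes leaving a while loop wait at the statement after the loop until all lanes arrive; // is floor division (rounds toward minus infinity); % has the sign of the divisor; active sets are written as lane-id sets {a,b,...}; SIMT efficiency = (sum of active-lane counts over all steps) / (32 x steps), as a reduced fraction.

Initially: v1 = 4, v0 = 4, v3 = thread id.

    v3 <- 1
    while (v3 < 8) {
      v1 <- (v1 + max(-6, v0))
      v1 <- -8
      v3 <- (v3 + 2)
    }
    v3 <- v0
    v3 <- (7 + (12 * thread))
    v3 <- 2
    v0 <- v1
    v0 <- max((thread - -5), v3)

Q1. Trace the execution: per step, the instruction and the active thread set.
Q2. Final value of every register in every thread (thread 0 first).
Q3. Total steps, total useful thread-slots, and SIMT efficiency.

step 0: v3 <- 1                      {0,1,2,3,4,5,6,7,8,9,10,11,12,13,14,15,16,17,18,19,20,21,22,23,24,25,26,27,28,29,30,31}
step 1: eval (v3 < 8)                {0,1,2,3,4,5,6,7,8,9,10,11,12,13,14,15,16,17,18,19,20,21,22,23,24,25,26,27,28,29,30,31}
step 2: v1 <- (v1 + max(-6, v0))     {0,1,2,3,4,5,6,7,8,9,10,11,12,13,14,15,16,17,18,19,20,21,22,23,24,25,26,27,28,29,30,31}
step 3: v1 <- -8                     {0,1,2,3,4,5,6,7,8,9,10,11,12,13,14,15,16,17,18,19,20,21,22,23,24,25,26,27,28,29,30,31}
step 4: v3 <- (v3 + 2)               {0,1,2,3,4,5,6,7,8,9,10,11,12,13,14,15,16,17,18,19,20,21,22,23,24,25,26,27,28,29,30,31}
step 5: eval (v3 < 8)                {0,1,2,3,4,5,6,7,8,9,10,11,12,13,14,15,16,17,18,19,20,21,22,23,24,25,26,27,28,29,30,31}
step 6: v1 <- (v1 + max(-6, v0))     {0,1,2,3,4,5,6,7,8,9,10,11,12,13,14,15,16,17,18,19,20,21,22,23,24,25,26,27,28,29,30,31}
step 7: v1 <- -8                     {0,1,2,3,4,5,6,7,8,9,10,11,12,13,14,15,16,17,18,19,20,21,22,23,24,25,26,27,28,29,30,31}
step 8: v3 <- (v3 + 2)               {0,1,2,3,4,5,6,7,8,9,10,11,12,13,14,15,16,17,18,19,20,21,22,23,24,25,26,27,28,29,30,31}
step 9: eval (v3 < 8)                {0,1,2,3,4,5,6,7,8,9,10,11,12,13,14,15,16,17,18,19,20,21,22,23,24,25,26,27,28,29,30,31}
step 10: v1 <- (v1 + max(-6, v0))     {0,1,2,3,4,5,6,7,8,9,10,11,12,13,14,15,16,17,18,19,20,21,22,23,24,25,26,27,28,29,30,31}
step 11: v1 <- -8                     {0,1,2,3,4,5,6,7,8,9,10,11,12,13,14,15,16,17,18,19,20,21,22,23,24,25,26,27,28,29,30,31}
step 12: v3 <- (v3 + 2)               {0,1,2,3,4,5,6,7,8,9,10,11,12,13,14,15,16,17,18,19,20,21,22,23,24,25,26,27,28,29,30,31}
step 13: eval (v3 < 8)                {0,1,2,3,4,5,6,7,8,9,10,11,12,13,14,15,16,17,18,19,20,21,22,23,24,25,26,27,28,29,30,31}
step 14: v1 <- (v1 + max(-6, v0))     {0,1,2,3,4,5,6,7,8,9,10,11,12,13,14,15,16,17,18,19,20,21,22,23,24,25,26,27,28,29,30,31}
step 15: v1 <- -8                     {0,1,2,3,4,5,6,7,8,9,10,11,12,13,14,15,16,17,18,19,20,21,22,23,24,25,26,27,28,29,30,31}
step 16: v3 <- (v3 + 2)               {0,1,2,3,4,5,6,7,8,9,10,11,12,13,14,15,16,17,18,19,20,21,22,23,24,25,26,27,28,29,30,31}
step 17: eval (v3 < 8)                {0,1,2,3,4,5,6,7,8,9,10,11,12,13,14,15,16,17,18,19,20,21,22,23,24,25,26,27,28,29,30,31}
step 18: v3 <- v0                     {0,1,2,3,4,5,6,7,8,9,10,11,12,13,14,15,16,17,18,19,20,21,22,23,24,25,26,27,28,29,30,31}
step 19: v3 <- (7 + (12 * thread))    {0,1,2,3,4,5,6,7,8,9,10,11,12,13,14,15,16,17,18,19,20,21,22,23,24,25,26,27,28,29,30,31}
step 20: v3 <- 2                      {0,1,2,3,4,5,6,7,8,9,10,11,12,13,14,15,16,17,18,19,20,21,22,23,24,25,26,27,28,29,30,31}
step 21: v0 <- v1                     {0,1,2,3,4,5,6,7,8,9,10,11,12,13,14,15,16,17,18,19,20,21,22,23,24,25,26,27,28,29,30,31}
step 22: v0 <- max((thread - -5), v3) {0,1,2,3,4,5,6,7,8,9,10,11,12,13,14,15,16,17,18,19,20,21,22,23,24,25,26,27,28,29,30,31}

Answer: 23 steps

v1: -8,-8,-8,-8,-8,-8,-8,-8,-8,-8,-8,-8,-8,-8,-8,-8,-8,-8,-8,-8,-8,-8,-8,-8,-8,-8,-8,-8,-8,-8,-8,-8
v0: 5,6,7,8,9,10,11,12,13,14,15,16,17,18,19,20,21,22,23,24,25,26,27,28,29,30,31,32,33,34,35,36
v3: 2,2,2,2,2,2,2,2,2,2,2,2,2,2,2,2,2,2,2,2,2,2,2,2,2,2,2,2,2,2,2,2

steps = 23; useful = 736; efficiency = 736/736 = 1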